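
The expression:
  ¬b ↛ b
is always true.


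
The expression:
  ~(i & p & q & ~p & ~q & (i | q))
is always true.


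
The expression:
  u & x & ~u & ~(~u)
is never true.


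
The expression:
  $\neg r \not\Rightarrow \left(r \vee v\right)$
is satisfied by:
  {v: False, r: False}


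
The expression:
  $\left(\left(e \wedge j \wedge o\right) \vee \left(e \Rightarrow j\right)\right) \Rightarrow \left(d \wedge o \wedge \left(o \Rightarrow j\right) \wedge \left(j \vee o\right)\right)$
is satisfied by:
  {e: True, d: True, o: True, j: False}
  {e: True, d: True, o: False, j: False}
  {e: True, o: True, d: False, j: False}
  {e: True, o: False, d: False, j: False}
  {e: True, j: True, d: True, o: True}
  {j: True, d: True, o: True, e: False}


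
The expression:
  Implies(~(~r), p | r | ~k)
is always true.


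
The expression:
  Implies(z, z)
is always true.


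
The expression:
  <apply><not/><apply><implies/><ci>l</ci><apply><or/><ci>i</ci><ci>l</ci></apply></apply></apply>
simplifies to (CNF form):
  <false/>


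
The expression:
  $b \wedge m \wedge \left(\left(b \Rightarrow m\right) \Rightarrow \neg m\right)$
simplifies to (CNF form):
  $\text{False}$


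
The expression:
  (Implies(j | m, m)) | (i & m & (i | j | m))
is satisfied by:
  {m: True, j: False}
  {j: False, m: False}
  {j: True, m: True}


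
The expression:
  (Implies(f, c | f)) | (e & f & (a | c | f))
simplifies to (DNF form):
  True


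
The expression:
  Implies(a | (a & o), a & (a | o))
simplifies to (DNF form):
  True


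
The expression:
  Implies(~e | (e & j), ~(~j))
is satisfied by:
  {e: True, j: True}
  {e: True, j: False}
  {j: True, e: False}


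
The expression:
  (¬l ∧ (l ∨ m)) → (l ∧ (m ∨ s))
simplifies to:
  l ∨ ¬m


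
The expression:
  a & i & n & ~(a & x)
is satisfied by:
  {a: True, i: True, n: True, x: False}


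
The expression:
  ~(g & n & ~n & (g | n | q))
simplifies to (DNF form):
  True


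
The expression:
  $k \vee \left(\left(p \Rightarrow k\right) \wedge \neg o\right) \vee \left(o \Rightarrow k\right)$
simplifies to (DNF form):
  $k \vee \neg o$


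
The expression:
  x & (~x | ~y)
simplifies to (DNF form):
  x & ~y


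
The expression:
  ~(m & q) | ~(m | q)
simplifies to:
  ~m | ~q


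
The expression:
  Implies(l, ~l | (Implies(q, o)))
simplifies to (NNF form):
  o | ~l | ~q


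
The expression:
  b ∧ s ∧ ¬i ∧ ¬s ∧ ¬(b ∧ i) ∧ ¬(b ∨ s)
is never true.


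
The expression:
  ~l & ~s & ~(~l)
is never true.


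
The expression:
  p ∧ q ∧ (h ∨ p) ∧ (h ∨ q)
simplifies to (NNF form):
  p ∧ q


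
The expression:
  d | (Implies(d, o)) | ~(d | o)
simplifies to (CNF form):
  True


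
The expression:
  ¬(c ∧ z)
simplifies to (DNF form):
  ¬c ∨ ¬z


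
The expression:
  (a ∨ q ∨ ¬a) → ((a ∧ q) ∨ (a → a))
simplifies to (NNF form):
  True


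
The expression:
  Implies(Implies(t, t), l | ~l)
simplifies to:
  True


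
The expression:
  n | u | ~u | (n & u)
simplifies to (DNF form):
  True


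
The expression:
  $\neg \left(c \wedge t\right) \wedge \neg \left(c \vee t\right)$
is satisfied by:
  {t: False, c: False}


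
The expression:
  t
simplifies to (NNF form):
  t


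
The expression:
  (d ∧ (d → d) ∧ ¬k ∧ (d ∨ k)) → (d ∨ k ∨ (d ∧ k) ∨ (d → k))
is always true.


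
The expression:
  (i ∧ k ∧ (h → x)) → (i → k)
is always true.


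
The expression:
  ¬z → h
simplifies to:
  h ∨ z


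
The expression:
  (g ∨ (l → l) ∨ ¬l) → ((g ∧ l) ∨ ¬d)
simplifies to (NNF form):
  (g ∧ l) ∨ ¬d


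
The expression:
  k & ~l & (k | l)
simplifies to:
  k & ~l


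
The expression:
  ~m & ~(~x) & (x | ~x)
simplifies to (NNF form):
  x & ~m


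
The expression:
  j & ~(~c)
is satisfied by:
  {c: True, j: True}


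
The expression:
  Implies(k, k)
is always true.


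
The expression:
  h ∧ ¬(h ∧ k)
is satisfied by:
  {h: True, k: False}


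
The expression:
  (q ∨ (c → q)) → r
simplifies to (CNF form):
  (c ∨ r) ∧ (r ∨ ¬q)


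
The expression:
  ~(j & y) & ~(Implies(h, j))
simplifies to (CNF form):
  h & ~j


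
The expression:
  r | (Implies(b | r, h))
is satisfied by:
  {r: True, h: True, b: False}
  {r: True, h: False, b: False}
  {h: True, r: False, b: False}
  {r: False, h: False, b: False}
  {r: True, b: True, h: True}
  {r: True, b: True, h: False}
  {b: True, h: True, r: False}


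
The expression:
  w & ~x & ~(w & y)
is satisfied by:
  {w: True, x: False, y: False}


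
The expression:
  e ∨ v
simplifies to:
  e ∨ v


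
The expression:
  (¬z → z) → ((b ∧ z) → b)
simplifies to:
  True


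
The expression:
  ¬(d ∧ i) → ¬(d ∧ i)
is always true.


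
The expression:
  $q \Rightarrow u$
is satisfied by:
  {u: True, q: False}
  {q: False, u: False}
  {q: True, u: True}


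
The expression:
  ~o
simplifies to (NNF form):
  ~o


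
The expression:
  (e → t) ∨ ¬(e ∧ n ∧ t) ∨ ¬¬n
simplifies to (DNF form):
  True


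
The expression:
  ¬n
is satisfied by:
  {n: False}


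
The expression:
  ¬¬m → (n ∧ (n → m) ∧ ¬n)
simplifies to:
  ¬m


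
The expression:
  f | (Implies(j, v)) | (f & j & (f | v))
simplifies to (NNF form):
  f | v | ~j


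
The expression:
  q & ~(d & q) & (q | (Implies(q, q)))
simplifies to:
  q & ~d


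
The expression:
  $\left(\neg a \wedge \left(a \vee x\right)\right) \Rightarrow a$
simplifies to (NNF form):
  $a \vee \neg x$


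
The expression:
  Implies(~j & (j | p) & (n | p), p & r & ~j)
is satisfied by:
  {r: True, j: True, p: False}
  {r: True, p: False, j: False}
  {j: True, p: False, r: False}
  {j: False, p: False, r: False}
  {r: True, j: True, p: True}
  {r: True, p: True, j: False}
  {j: True, p: True, r: False}


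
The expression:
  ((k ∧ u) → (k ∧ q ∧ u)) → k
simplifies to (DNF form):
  k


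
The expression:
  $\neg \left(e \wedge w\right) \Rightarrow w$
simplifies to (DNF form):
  $w$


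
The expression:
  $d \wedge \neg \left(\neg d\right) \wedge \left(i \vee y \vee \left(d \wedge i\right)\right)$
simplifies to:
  $d \wedge \left(i \vee y\right)$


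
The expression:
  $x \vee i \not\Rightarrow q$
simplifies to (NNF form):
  $x \vee \left(i \wedge \neg q\right)$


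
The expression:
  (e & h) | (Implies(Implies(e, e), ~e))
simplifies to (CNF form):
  h | ~e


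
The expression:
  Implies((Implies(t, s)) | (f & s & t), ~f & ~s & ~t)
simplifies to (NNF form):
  ~s & (t | ~f)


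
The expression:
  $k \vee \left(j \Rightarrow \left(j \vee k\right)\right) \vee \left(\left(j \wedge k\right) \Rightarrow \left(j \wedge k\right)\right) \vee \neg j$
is always true.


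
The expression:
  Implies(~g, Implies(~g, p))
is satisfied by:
  {g: True, p: True}
  {g: True, p: False}
  {p: True, g: False}


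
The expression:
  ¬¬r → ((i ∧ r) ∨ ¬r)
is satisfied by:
  {i: True, r: False}
  {r: False, i: False}
  {r: True, i: True}


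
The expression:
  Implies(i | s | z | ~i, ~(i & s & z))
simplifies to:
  ~i | ~s | ~z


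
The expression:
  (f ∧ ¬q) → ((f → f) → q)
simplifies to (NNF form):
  q ∨ ¬f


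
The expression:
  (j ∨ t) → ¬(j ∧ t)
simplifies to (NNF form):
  ¬j ∨ ¬t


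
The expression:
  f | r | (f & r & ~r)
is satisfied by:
  {r: True, f: True}
  {r: True, f: False}
  {f: True, r: False}


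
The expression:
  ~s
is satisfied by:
  {s: False}


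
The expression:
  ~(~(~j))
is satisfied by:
  {j: False}


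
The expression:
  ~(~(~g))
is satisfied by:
  {g: False}


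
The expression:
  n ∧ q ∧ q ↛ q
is never true.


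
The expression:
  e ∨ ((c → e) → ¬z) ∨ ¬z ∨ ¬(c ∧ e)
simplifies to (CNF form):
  True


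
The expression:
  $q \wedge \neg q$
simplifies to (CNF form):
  $\text{False}$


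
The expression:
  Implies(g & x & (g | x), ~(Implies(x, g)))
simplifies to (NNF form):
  ~g | ~x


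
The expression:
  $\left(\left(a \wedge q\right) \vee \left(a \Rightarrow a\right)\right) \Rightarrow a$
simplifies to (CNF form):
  $a$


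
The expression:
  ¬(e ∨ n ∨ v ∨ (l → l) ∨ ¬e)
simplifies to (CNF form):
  False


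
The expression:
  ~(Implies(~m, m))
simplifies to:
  ~m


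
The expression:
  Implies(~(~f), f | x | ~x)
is always true.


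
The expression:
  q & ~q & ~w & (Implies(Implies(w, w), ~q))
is never true.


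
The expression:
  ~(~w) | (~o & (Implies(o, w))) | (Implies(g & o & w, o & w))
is always true.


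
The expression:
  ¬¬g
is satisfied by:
  {g: True}


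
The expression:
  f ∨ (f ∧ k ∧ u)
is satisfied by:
  {f: True}


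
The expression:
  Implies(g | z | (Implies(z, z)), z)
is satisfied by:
  {z: True}


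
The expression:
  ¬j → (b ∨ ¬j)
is always true.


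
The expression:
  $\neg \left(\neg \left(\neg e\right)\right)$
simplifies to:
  $\neg e$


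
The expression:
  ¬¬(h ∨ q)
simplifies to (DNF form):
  h ∨ q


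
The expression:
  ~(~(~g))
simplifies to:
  ~g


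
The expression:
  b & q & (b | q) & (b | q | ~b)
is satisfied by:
  {b: True, q: True}


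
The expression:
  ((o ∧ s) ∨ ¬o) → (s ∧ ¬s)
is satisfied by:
  {o: True, s: False}


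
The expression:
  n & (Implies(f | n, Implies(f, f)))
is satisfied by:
  {n: True}


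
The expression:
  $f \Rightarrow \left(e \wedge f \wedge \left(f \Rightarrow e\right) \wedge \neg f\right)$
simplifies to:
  $\neg f$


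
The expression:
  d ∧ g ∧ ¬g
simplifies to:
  False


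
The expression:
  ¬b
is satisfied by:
  {b: False}


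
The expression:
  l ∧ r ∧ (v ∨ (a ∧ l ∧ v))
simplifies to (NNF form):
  l ∧ r ∧ v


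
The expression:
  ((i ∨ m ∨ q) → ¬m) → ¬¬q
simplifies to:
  m ∨ q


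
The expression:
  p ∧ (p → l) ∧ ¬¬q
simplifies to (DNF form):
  l ∧ p ∧ q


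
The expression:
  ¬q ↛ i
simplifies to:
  i ∨ ¬q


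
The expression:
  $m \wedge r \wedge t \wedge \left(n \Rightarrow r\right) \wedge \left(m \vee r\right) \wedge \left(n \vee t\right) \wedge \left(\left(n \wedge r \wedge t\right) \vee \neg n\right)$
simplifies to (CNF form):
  $m \wedge r \wedge t$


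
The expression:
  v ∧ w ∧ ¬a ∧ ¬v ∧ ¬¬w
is never true.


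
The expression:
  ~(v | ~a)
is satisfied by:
  {a: True, v: False}


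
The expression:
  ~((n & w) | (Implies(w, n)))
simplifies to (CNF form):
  w & ~n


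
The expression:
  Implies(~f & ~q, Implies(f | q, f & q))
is always true.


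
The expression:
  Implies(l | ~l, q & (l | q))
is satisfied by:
  {q: True}


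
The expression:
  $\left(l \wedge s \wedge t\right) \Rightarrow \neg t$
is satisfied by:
  {l: False, t: False, s: False}
  {s: True, l: False, t: False}
  {t: True, l: False, s: False}
  {s: True, t: True, l: False}
  {l: True, s: False, t: False}
  {s: True, l: True, t: False}
  {t: True, l: True, s: False}


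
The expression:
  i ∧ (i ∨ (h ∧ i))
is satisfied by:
  {i: True}


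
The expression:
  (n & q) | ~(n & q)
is always true.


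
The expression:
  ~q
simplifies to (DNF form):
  ~q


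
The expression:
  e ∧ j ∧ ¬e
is never true.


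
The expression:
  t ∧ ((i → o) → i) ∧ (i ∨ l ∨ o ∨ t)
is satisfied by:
  {t: True, i: True}


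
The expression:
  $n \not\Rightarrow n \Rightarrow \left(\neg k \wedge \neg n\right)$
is always true.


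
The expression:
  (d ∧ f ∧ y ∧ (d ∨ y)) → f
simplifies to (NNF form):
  True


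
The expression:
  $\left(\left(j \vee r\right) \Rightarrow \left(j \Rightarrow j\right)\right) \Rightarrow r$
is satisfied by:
  {r: True}


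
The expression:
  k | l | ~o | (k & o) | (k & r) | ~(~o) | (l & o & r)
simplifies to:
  True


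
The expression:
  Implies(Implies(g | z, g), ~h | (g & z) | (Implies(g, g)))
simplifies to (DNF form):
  True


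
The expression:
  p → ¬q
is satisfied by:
  {p: False, q: False}
  {q: True, p: False}
  {p: True, q: False}


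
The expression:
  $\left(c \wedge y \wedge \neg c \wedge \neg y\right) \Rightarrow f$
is always true.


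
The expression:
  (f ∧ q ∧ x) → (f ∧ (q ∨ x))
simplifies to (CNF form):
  True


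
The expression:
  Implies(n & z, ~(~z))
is always true.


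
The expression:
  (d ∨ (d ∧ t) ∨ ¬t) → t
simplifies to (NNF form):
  t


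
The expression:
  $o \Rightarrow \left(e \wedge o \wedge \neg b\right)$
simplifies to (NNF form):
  $\left(e \wedge \neg b\right) \vee \neg o$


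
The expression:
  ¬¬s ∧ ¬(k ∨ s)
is never true.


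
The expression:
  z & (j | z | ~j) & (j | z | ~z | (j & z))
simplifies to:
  z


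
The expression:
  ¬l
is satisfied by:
  {l: False}


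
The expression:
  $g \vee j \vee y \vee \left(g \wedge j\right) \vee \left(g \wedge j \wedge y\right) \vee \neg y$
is always true.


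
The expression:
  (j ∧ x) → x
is always true.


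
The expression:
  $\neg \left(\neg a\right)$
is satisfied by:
  {a: True}


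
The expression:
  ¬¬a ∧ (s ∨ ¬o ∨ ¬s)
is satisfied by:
  {a: True}


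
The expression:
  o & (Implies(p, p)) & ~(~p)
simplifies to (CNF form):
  o & p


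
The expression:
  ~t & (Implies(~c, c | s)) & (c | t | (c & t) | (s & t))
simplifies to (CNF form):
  c & ~t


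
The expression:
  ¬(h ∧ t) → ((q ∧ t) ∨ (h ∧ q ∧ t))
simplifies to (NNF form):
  t ∧ (h ∨ q)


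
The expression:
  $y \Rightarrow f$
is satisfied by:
  {f: True, y: False}
  {y: False, f: False}
  {y: True, f: True}


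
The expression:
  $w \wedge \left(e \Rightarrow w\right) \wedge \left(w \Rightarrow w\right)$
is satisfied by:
  {w: True}


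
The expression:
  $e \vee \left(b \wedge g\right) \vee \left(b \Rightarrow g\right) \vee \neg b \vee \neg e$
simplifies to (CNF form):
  $\text{True}$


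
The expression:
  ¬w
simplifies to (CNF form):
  ¬w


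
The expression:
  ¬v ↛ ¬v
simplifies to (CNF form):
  False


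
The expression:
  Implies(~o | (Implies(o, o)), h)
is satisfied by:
  {h: True}


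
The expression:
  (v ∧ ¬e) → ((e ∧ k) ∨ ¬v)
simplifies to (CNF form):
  e ∨ ¬v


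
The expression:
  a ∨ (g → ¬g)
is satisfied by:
  {a: True, g: False}
  {g: False, a: False}
  {g: True, a: True}


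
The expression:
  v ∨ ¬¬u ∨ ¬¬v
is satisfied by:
  {v: True, u: True}
  {v: True, u: False}
  {u: True, v: False}


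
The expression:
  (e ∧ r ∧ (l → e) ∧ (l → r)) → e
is always true.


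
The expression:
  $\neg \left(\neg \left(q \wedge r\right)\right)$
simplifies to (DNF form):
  $q \wedge r$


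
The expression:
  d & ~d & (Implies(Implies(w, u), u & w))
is never true.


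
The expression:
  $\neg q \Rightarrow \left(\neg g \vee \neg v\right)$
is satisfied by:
  {q: True, g: False, v: False}
  {g: False, v: False, q: False}
  {q: True, v: True, g: False}
  {v: True, g: False, q: False}
  {q: True, g: True, v: False}
  {g: True, q: False, v: False}
  {q: True, v: True, g: True}


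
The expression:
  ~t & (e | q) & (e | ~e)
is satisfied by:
  {q: True, e: True, t: False}
  {q: True, e: False, t: False}
  {e: True, q: False, t: False}


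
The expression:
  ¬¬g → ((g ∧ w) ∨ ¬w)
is always true.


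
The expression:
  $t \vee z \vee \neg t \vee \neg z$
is always true.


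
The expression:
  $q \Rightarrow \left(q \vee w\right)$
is always true.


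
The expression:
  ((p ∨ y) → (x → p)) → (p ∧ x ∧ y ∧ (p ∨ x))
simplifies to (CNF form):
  x ∧ y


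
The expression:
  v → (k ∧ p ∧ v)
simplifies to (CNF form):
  (k ∨ ¬v) ∧ (p ∨ ¬v)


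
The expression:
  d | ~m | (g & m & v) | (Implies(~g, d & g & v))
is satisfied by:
  {d: True, g: True, m: False}
  {d: True, m: False, g: False}
  {g: True, m: False, d: False}
  {g: False, m: False, d: False}
  {d: True, g: True, m: True}
  {d: True, m: True, g: False}
  {g: True, m: True, d: False}


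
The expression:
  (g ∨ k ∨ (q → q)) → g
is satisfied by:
  {g: True}


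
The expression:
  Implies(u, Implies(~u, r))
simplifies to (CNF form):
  True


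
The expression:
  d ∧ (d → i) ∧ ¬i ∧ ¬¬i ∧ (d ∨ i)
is never true.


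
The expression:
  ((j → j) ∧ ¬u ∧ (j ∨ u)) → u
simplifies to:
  u ∨ ¬j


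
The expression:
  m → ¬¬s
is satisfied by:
  {s: True, m: False}
  {m: False, s: False}
  {m: True, s: True}


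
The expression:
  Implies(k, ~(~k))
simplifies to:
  True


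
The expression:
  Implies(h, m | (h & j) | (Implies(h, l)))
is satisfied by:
  {m: True, l: True, j: True, h: False}
  {m: True, l: True, j: False, h: False}
  {m: True, j: True, l: False, h: False}
  {m: True, j: False, l: False, h: False}
  {l: True, j: True, m: False, h: False}
  {l: True, j: False, m: False, h: False}
  {j: True, m: False, l: False, h: False}
  {j: False, m: False, l: False, h: False}
  {h: True, m: True, l: True, j: True}
  {h: True, m: True, l: True, j: False}
  {h: True, m: True, j: True, l: False}
  {h: True, m: True, j: False, l: False}
  {h: True, l: True, j: True, m: False}
  {h: True, l: True, j: False, m: False}
  {h: True, j: True, l: False, m: False}


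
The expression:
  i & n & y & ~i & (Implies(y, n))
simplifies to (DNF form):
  False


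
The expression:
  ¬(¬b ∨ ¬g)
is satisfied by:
  {b: True, g: True}


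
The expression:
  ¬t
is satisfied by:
  {t: False}


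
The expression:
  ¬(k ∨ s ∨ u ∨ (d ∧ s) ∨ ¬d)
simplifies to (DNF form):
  d ∧ ¬k ∧ ¬s ∧ ¬u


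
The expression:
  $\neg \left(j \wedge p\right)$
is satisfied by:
  {p: False, j: False}
  {j: True, p: False}
  {p: True, j: False}


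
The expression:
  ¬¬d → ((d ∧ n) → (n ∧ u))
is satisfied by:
  {u: True, d: False, n: False}
  {u: False, d: False, n: False}
  {n: True, u: True, d: False}
  {n: True, u: False, d: False}
  {d: True, u: True, n: False}
  {d: True, u: False, n: False}
  {d: True, n: True, u: True}


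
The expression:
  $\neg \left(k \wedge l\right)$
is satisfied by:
  {l: False, k: False}
  {k: True, l: False}
  {l: True, k: False}


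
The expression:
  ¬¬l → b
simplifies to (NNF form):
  b ∨ ¬l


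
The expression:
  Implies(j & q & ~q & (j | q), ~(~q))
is always true.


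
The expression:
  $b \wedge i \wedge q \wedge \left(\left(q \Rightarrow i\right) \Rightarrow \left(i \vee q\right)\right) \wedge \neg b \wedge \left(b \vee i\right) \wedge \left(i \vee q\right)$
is never true.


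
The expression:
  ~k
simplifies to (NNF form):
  ~k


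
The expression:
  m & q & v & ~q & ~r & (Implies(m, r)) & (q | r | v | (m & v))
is never true.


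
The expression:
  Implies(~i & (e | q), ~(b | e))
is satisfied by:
  {i: True, q: False, b: False, e: False}
  {i: True, b: True, q: False, e: False}
  {i: True, q: True, b: False, e: False}
  {i: True, b: True, q: True, e: False}
  {i: True, e: True, q: False, b: False}
  {i: True, e: True, b: True, q: False}
  {i: True, e: True, q: True, b: False}
  {i: True, e: True, b: True, q: True}
  {e: False, q: False, b: False, i: False}
  {b: True, e: False, q: False, i: False}
  {q: True, e: False, b: False, i: False}


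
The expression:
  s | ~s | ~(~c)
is always true.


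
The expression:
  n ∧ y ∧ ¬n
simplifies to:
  False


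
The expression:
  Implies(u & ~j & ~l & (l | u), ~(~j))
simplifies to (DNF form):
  j | l | ~u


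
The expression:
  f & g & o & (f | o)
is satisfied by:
  {f: True, g: True, o: True}


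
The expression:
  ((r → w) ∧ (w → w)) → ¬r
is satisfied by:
  {w: False, r: False}
  {r: True, w: False}
  {w: True, r: False}


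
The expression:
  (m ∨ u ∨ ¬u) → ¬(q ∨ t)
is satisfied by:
  {q: False, t: False}


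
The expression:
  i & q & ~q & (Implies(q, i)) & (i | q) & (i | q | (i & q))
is never true.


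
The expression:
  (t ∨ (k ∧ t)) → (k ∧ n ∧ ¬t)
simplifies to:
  ¬t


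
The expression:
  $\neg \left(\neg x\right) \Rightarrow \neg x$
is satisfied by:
  {x: False}


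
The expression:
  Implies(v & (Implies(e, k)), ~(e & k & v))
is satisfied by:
  {k: False, e: False, v: False}
  {v: True, k: False, e: False}
  {e: True, k: False, v: False}
  {v: True, e: True, k: False}
  {k: True, v: False, e: False}
  {v: True, k: True, e: False}
  {e: True, k: True, v: False}


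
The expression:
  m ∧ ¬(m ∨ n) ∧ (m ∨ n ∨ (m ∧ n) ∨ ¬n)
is never true.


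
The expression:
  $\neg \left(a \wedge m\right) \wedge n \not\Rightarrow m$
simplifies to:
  $n \wedge \neg m$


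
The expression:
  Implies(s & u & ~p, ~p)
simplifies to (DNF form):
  True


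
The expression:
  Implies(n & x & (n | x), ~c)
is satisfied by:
  {c: False, x: False, n: False}
  {n: True, c: False, x: False}
  {x: True, c: False, n: False}
  {n: True, x: True, c: False}
  {c: True, n: False, x: False}
  {n: True, c: True, x: False}
  {x: True, c: True, n: False}


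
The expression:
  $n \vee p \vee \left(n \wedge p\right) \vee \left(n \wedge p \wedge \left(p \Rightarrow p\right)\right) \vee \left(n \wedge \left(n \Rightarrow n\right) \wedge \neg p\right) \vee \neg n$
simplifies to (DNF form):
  $\text{True}$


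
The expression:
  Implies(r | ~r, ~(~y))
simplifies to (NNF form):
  y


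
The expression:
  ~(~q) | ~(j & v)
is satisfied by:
  {q: True, v: False, j: False}
  {v: False, j: False, q: False}
  {j: True, q: True, v: False}
  {j: True, v: False, q: False}
  {q: True, v: True, j: False}
  {v: True, q: False, j: False}
  {j: True, v: True, q: True}


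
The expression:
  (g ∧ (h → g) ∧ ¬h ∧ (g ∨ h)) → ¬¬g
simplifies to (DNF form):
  True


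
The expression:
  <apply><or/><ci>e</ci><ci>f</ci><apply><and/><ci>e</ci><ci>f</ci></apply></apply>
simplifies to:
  <apply><or/><ci>e</ci><ci>f</ci></apply>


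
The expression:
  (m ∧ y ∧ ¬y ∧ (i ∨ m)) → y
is always true.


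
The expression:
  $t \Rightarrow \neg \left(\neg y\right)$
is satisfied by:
  {y: True, t: False}
  {t: False, y: False}
  {t: True, y: True}


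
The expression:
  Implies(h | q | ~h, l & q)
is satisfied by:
  {q: True, l: True}


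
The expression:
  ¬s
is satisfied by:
  {s: False}


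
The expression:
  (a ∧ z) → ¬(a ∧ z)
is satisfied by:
  {z: False, a: False}
  {a: True, z: False}
  {z: True, a: False}


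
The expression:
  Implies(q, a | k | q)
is always true.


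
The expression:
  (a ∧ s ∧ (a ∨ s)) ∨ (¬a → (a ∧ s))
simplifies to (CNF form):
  a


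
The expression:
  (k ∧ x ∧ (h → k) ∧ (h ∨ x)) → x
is always true.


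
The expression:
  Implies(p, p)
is always true.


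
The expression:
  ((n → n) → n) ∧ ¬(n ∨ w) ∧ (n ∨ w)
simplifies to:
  False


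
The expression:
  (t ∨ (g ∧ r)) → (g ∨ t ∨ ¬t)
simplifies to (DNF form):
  True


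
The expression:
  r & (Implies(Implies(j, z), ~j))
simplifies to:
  r & (~j | ~z)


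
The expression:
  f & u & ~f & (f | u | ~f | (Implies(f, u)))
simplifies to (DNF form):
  False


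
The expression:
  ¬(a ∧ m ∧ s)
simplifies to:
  ¬a ∨ ¬m ∨ ¬s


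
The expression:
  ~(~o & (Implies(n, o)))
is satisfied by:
  {n: True, o: True}
  {n: True, o: False}
  {o: True, n: False}


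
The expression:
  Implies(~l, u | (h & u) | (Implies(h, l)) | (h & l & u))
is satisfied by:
  {l: True, u: True, h: False}
  {l: True, h: False, u: False}
  {u: True, h: False, l: False}
  {u: False, h: False, l: False}
  {l: True, u: True, h: True}
  {l: True, h: True, u: False}
  {u: True, h: True, l: False}


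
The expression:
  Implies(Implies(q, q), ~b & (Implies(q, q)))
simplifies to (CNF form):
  ~b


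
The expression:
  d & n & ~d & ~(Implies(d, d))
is never true.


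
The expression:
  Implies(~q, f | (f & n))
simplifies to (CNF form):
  f | q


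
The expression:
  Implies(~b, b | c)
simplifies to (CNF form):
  b | c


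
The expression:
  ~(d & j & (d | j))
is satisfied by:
  {d: False, j: False}
  {j: True, d: False}
  {d: True, j: False}


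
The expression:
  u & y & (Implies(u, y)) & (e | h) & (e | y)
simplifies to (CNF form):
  u & y & (e | h)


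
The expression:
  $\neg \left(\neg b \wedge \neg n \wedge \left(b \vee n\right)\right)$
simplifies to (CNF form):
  $\text{True}$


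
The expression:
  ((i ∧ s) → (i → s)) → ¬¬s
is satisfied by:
  {s: True}


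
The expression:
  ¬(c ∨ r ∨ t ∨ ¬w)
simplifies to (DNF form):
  w ∧ ¬c ∧ ¬r ∧ ¬t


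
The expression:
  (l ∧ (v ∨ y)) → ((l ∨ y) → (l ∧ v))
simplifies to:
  v ∨ ¬l ∨ ¬y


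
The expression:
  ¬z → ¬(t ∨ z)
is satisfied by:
  {z: True, t: False}
  {t: False, z: False}
  {t: True, z: True}


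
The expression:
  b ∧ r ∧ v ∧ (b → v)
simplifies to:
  b ∧ r ∧ v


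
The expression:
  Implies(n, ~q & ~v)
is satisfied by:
  {v: False, n: False, q: False}
  {q: True, v: False, n: False}
  {v: True, q: False, n: False}
  {q: True, v: True, n: False}
  {n: True, q: False, v: False}


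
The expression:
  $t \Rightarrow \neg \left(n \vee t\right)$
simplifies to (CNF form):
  $\neg t$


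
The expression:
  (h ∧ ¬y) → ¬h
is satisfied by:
  {y: True, h: False}
  {h: False, y: False}
  {h: True, y: True}


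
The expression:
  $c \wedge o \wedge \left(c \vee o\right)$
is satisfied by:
  {c: True, o: True}


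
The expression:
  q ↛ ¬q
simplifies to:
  q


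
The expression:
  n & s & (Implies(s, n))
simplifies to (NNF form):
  n & s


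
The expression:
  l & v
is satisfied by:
  {v: True, l: True}


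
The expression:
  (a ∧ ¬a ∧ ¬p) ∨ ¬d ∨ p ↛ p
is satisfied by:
  {d: False}


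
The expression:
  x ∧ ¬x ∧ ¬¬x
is never true.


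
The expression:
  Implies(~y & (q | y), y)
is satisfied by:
  {y: True, q: False}
  {q: False, y: False}
  {q: True, y: True}


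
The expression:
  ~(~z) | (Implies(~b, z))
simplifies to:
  b | z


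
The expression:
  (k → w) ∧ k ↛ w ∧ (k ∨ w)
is never true.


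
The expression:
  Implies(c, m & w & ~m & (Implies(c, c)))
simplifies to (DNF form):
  ~c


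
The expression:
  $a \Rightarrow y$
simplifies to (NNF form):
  $y \vee \neg a$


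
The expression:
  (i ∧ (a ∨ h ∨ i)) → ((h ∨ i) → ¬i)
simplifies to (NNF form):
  ¬i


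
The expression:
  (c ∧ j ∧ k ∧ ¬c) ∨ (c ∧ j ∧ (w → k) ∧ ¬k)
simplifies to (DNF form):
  c ∧ j ∧ ¬k ∧ ¬w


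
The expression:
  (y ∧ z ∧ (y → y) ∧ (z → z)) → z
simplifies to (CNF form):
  True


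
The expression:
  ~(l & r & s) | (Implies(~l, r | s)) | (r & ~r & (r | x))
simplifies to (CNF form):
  True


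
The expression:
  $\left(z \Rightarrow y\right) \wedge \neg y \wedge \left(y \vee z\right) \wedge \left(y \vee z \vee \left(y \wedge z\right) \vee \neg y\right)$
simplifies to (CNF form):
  $\text{False}$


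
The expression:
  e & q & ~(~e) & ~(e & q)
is never true.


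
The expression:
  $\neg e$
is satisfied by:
  {e: False}


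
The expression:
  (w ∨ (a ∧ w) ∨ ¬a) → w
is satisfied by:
  {a: True, w: True}
  {a: True, w: False}
  {w: True, a: False}


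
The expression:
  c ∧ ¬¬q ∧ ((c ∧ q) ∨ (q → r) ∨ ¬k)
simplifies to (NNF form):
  c ∧ q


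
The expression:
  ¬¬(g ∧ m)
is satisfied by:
  {m: True, g: True}


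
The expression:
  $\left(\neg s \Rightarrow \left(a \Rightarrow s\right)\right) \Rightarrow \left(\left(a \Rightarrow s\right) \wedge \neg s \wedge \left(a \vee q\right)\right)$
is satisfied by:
  {a: True, q: True, s: False}
  {a: True, q: False, s: False}
  {q: True, a: False, s: False}


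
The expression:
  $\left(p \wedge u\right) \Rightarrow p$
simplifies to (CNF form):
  $\text{True}$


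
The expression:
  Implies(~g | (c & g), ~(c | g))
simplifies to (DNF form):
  ~c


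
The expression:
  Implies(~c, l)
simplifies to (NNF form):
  c | l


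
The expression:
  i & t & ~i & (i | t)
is never true.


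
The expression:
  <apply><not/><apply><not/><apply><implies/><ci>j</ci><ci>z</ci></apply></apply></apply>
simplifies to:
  <apply><or/><ci>z</ci><apply><not/><ci>j</ci></apply></apply>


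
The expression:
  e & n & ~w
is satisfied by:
  {e: True, n: True, w: False}


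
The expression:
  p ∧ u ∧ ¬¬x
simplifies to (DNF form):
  p ∧ u ∧ x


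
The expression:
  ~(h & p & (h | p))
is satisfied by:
  {p: False, h: False}
  {h: True, p: False}
  {p: True, h: False}


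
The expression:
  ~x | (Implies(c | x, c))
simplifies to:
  c | ~x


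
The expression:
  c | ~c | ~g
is always true.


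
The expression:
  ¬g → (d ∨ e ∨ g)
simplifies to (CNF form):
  d ∨ e ∨ g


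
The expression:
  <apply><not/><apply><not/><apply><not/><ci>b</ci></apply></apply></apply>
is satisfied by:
  {b: False}


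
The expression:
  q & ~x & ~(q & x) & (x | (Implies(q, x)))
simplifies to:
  False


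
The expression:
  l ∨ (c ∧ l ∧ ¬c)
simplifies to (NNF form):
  l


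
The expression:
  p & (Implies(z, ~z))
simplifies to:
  p & ~z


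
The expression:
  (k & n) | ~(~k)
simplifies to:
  k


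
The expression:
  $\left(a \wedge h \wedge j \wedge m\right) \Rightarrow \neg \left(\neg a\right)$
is always true.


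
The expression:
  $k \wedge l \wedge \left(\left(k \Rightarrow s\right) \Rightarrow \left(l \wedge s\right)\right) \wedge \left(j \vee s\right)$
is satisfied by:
  {k: True, s: True, j: True, l: True}
  {k: True, s: True, l: True, j: False}
  {k: True, j: True, l: True, s: False}


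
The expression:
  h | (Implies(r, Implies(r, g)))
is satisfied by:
  {g: True, h: True, r: False}
  {g: True, h: False, r: False}
  {h: True, g: False, r: False}
  {g: False, h: False, r: False}
  {r: True, g: True, h: True}
  {r: True, g: True, h: False}
  {r: True, h: True, g: False}


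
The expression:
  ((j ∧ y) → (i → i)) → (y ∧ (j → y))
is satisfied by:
  {y: True}


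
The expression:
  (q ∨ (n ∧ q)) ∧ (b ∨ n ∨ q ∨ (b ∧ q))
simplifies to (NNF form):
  q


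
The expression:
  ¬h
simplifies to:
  ¬h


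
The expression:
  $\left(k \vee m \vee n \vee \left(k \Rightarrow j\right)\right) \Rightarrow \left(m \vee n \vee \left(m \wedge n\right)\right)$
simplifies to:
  $m \vee n$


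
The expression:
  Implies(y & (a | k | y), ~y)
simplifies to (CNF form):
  ~y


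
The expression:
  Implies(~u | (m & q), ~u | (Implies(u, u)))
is always true.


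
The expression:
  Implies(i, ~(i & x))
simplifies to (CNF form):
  ~i | ~x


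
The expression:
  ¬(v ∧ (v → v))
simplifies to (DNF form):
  ¬v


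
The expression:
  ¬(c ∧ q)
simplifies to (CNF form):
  ¬c ∨ ¬q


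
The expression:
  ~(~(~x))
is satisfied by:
  {x: False}


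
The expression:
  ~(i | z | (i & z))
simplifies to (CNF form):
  ~i & ~z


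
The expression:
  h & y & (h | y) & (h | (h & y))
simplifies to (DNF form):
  h & y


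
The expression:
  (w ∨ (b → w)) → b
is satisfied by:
  {b: True}


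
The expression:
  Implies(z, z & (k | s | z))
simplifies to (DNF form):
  True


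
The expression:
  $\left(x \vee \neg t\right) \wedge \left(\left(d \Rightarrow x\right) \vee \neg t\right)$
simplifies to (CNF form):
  $x \vee \neg t$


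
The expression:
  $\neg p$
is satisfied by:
  {p: False}


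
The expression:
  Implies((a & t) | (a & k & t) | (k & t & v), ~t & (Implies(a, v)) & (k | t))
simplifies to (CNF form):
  (~a | ~t) & (~a | ~k | ~t) & (~a | ~t | ~v) & (~k | ~t | ~v)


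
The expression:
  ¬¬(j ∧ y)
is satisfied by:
  {j: True, y: True}


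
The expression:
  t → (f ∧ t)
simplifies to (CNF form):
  f ∨ ¬t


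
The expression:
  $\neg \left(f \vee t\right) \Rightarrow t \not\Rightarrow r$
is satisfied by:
  {t: True, f: True}
  {t: True, f: False}
  {f: True, t: False}


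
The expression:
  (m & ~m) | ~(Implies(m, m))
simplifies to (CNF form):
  False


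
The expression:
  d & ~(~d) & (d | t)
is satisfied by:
  {d: True}


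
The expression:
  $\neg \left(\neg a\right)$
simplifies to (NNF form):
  $a$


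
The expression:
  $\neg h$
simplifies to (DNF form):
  $\neg h$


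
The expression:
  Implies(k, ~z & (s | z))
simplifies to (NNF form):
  ~k | (s & ~z)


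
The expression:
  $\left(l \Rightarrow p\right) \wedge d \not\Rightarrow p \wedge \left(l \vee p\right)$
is never true.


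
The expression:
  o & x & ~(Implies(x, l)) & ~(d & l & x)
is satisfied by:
  {x: True, o: True, l: False}


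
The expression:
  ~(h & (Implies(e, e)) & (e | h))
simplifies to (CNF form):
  ~h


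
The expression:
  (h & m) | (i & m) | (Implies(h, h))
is always true.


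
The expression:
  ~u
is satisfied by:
  {u: False}


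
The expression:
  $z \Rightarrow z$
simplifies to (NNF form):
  $\text{True}$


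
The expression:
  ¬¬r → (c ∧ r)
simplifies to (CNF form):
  c ∨ ¬r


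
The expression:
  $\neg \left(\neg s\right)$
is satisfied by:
  {s: True}


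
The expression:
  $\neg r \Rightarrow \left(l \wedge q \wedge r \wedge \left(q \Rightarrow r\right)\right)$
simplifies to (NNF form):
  $r$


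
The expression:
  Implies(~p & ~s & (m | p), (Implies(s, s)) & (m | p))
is always true.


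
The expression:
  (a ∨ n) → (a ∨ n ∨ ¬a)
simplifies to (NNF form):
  True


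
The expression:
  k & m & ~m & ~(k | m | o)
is never true.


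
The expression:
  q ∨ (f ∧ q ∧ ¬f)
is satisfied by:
  {q: True}


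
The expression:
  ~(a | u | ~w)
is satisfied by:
  {w: True, u: False, a: False}


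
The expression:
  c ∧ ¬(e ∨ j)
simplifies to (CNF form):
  c ∧ ¬e ∧ ¬j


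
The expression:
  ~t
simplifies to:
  ~t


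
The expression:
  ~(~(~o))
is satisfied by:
  {o: False}


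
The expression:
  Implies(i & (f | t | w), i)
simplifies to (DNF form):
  True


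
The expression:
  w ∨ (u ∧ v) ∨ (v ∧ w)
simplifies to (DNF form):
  w ∨ (u ∧ v)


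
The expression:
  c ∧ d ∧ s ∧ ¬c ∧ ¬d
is never true.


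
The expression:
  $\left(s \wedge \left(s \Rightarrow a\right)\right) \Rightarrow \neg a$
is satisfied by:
  {s: False, a: False}
  {a: True, s: False}
  {s: True, a: False}


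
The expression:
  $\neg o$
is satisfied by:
  {o: False}


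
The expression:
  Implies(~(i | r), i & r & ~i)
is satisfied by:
  {i: True, r: True}
  {i: True, r: False}
  {r: True, i: False}


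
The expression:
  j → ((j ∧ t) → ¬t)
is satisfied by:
  {t: False, j: False}
  {j: True, t: False}
  {t: True, j: False}


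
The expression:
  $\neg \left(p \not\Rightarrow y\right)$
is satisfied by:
  {y: True, p: False}
  {p: False, y: False}
  {p: True, y: True}


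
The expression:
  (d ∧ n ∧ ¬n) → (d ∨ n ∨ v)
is always true.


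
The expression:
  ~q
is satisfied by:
  {q: False}


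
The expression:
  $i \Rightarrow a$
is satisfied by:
  {a: True, i: False}
  {i: False, a: False}
  {i: True, a: True}


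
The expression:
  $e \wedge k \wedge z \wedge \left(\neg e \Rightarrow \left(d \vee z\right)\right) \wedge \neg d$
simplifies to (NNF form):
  $e \wedge k \wedge z \wedge \neg d$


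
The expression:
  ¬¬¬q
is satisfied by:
  {q: False}


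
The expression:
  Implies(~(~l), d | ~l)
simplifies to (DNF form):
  d | ~l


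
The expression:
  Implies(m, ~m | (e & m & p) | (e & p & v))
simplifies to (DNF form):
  ~m | (e & p)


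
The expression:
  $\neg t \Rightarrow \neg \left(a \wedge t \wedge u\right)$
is always true.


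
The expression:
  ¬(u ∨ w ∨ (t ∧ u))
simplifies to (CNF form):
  ¬u ∧ ¬w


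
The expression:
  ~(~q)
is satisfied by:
  {q: True}


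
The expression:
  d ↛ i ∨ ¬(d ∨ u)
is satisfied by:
  {i: False, u: False, d: False}
  {d: True, i: False, u: False}
  {d: True, u: True, i: False}
  {i: True, d: False, u: False}


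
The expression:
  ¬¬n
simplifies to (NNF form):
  n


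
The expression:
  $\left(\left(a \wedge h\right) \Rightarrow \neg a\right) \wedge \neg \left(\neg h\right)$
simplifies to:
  $h \wedge \neg a$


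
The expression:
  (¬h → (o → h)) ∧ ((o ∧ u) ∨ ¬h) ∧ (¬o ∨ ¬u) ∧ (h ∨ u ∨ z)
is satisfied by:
  {z: True, u: True, o: False, h: False}
  {z: True, u: False, o: False, h: False}
  {u: True, h: False, z: False, o: False}


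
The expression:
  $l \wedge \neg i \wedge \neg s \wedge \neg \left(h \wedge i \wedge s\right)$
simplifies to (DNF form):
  $l \wedge \neg i \wedge \neg s$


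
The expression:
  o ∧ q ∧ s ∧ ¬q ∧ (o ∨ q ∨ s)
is never true.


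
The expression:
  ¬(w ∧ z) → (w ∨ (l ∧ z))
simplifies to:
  w ∨ (l ∧ z)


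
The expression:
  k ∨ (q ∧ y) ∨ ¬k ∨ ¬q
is always true.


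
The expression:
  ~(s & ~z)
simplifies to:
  z | ~s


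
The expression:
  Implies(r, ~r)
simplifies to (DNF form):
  ~r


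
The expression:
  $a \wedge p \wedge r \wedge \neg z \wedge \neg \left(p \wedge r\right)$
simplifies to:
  $\text{False}$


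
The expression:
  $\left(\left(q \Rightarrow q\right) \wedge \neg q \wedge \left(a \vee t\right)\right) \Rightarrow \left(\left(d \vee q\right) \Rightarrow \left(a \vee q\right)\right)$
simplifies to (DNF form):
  $a \vee q \vee \neg d \vee \neg t$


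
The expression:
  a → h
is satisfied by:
  {h: True, a: False}
  {a: False, h: False}
  {a: True, h: True}


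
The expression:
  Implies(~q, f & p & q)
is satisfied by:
  {q: True}


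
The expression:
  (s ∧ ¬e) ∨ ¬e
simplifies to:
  ¬e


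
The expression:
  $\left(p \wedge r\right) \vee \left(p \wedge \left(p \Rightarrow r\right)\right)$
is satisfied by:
  {r: True, p: True}
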